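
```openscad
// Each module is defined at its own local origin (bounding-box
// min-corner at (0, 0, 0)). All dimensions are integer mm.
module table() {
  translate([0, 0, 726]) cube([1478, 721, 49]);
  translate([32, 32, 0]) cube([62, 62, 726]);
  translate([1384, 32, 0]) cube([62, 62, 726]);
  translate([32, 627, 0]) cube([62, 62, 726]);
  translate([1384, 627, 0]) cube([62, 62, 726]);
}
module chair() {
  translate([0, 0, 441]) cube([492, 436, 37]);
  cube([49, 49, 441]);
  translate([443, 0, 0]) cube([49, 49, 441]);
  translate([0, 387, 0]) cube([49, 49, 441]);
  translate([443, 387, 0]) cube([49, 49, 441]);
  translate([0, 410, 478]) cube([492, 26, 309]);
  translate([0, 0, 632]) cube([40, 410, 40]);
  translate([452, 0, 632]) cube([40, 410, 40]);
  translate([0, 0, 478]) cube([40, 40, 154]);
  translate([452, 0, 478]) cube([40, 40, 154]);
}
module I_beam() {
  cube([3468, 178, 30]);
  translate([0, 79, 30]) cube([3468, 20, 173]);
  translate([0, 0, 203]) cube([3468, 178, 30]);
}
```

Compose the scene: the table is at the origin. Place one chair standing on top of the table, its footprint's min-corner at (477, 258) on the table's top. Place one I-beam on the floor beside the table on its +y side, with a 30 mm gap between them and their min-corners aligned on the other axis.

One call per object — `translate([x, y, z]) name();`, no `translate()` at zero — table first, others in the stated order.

table();
translate([477, 258, 775]) chair();
translate([0, 751, 0]) I_beam();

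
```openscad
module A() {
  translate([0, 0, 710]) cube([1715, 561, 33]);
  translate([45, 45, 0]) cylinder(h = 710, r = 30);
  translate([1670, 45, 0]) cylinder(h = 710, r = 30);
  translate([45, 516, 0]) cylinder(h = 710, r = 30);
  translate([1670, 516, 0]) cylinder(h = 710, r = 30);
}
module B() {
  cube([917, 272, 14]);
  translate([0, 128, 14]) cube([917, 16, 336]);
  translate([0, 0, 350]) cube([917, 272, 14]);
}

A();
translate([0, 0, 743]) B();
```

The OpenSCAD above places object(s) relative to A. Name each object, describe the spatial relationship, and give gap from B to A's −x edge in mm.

A is a table. B is an I-beam. The I-beam is on top of the table. The gap from the I-beam to the table's −x edge is 0 mm.

The I-beam's min-x is at 0; the table's min-x is 0; gap = 0 mm.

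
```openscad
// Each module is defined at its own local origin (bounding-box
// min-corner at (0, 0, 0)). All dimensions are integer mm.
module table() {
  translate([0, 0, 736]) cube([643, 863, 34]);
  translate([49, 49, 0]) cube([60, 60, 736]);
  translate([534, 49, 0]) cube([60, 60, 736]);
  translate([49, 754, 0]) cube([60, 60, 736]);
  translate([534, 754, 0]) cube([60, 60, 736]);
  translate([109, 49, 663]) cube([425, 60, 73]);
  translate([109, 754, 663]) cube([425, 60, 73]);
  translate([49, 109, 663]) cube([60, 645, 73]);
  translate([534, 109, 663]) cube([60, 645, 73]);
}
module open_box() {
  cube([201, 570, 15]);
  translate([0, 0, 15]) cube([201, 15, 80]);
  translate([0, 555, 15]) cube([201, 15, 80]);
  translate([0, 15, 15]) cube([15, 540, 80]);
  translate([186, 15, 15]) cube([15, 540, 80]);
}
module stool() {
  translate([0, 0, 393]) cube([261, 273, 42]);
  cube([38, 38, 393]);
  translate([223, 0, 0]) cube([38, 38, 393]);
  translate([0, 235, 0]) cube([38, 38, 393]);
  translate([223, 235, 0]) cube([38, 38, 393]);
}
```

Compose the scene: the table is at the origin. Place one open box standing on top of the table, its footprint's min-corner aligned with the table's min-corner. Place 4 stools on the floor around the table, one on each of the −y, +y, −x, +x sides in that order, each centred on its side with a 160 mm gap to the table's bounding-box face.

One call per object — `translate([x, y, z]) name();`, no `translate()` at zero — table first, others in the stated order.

table();
translate([0, 0, 770]) open_box();
translate([191, -433, 0]) stool();
translate([191, 1023, 0]) stool();
translate([-421, 295, 0]) stool();
translate([803, 295, 0]) stool();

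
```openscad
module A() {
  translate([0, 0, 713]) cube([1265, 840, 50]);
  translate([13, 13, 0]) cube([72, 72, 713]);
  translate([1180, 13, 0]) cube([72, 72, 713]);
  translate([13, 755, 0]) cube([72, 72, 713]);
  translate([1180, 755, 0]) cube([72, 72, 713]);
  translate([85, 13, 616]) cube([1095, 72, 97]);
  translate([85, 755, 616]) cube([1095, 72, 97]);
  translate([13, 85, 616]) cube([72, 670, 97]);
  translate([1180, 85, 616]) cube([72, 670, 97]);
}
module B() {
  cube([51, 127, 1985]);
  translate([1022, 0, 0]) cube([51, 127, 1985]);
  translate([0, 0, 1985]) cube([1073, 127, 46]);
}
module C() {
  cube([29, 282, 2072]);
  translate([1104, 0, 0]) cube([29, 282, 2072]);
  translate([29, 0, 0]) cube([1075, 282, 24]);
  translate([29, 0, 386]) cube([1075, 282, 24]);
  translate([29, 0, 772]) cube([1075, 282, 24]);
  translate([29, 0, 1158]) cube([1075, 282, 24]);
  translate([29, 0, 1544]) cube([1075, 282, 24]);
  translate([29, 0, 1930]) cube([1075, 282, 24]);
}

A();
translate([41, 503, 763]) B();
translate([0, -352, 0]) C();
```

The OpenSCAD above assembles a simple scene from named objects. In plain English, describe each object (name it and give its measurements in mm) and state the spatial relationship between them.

A is a table with a 1265×840 mm rectangular top, 50 mm thick, top surface at z = 763 mm, supported by four 72×72 mm square legs, each inset 13 mm from the nearest pair of top edges, running from the floor. Four apron rails, 72 mm thick and 97 mm tall, run between adjacent legs with their top edges flush with the underside of the top and their outer faces flush with the legs' outer faces.

B is a rectangular door frame: two vertical jambs of 51×127 mm section, 1985 mm tall, with a clear opening 971 mm wide between their inner faces. A header 46 mm tall and 127 mm deep lies on top of the jambs and spans the full outside width.

C is a bookshelf 1133 mm wide overall, 282 mm deep and 2072 mm tall. The two sides are 29 mm thick vertical panels. 6 horizontal shelves of 24 mm thickness span between the inner faces of the sides; the lowest shelf sits on the floor and shelves are stacked with a clear vertical gap of 362 mm between each pair.

The door frame is on top of the table. The bookshelf is on the floor beside the table on its −y side.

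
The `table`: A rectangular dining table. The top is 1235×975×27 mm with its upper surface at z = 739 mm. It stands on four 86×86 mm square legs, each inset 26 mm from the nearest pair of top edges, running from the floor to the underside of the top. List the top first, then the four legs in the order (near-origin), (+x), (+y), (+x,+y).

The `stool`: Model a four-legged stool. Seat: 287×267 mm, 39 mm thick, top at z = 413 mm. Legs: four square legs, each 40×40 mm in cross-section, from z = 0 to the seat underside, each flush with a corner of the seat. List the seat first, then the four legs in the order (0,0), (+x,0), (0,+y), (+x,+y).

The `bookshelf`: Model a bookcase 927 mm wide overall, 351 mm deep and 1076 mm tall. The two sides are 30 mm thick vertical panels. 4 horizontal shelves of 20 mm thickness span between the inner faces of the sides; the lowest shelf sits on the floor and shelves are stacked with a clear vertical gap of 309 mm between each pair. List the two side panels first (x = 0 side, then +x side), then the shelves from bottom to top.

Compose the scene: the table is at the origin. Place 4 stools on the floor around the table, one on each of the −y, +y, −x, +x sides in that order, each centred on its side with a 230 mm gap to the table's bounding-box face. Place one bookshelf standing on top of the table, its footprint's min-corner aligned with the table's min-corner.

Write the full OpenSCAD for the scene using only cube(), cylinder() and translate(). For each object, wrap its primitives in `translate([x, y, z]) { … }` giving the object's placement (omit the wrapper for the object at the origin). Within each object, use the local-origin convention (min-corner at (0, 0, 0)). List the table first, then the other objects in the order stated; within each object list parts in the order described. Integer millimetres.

translate([0, 0, 712]) cube([1235, 975, 27]);
translate([26, 26, 0]) cube([86, 86, 712]);
translate([1123, 26, 0]) cube([86, 86, 712]);
translate([26, 863, 0]) cube([86, 86, 712]);
translate([1123, 863, 0]) cube([86, 86, 712]);
translate([474, -497, 0]) {
  translate([0, 0, 374]) cube([287, 267, 39]);
  cube([40, 40, 374]);
  translate([247, 0, 0]) cube([40, 40, 374]);
  translate([0, 227, 0]) cube([40, 40, 374]);
  translate([247, 227, 0]) cube([40, 40, 374]);
}
translate([474, 1205, 0]) {
  translate([0, 0, 374]) cube([287, 267, 39]);
  cube([40, 40, 374]);
  translate([247, 0, 0]) cube([40, 40, 374]);
  translate([0, 227, 0]) cube([40, 40, 374]);
  translate([247, 227, 0]) cube([40, 40, 374]);
}
translate([-517, 354, 0]) {
  translate([0, 0, 374]) cube([287, 267, 39]);
  cube([40, 40, 374]);
  translate([247, 0, 0]) cube([40, 40, 374]);
  translate([0, 227, 0]) cube([40, 40, 374]);
  translate([247, 227, 0]) cube([40, 40, 374]);
}
translate([1465, 354, 0]) {
  translate([0, 0, 374]) cube([287, 267, 39]);
  cube([40, 40, 374]);
  translate([247, 0, 0]) cube([40, 40, 374]);
  translate([0, 227, 0]) cube([40, 40, 374]);
  translate([247, 227, 0]) cube([40, 40, 374]);
}
translate([0, 0, 739]) {
  cube([30, 351, 1076]);
  translate([897, 0, 0]) cube([30, 351, 1076]);
  translate([30, 0, 0]) cube([867, 351, 20]);
  translate([30, 0, 329]) cube([867, 351, 20]);
  translate([30, 0, 658]) cube([867, 351, 20]);
  translate([30, 0, 987]) cube([867, 351, 20]);
}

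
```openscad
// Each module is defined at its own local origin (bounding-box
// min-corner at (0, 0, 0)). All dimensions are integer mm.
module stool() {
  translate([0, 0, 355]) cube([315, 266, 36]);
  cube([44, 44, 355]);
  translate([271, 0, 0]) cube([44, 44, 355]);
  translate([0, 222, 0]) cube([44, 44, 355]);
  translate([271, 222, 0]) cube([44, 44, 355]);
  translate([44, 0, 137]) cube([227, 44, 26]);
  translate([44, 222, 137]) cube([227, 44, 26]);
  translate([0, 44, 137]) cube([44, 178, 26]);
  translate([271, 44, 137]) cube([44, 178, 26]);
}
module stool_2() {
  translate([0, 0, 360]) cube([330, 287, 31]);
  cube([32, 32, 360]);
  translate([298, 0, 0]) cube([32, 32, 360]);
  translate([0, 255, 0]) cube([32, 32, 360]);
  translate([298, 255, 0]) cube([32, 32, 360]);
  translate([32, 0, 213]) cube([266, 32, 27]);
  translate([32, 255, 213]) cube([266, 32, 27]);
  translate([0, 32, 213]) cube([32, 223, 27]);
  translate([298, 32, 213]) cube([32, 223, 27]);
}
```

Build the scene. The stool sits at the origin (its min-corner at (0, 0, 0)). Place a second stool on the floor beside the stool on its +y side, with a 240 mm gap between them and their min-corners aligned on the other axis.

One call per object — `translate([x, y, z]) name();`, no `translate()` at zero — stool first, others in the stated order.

stool();
translate([0, 506, 0]) stool_2();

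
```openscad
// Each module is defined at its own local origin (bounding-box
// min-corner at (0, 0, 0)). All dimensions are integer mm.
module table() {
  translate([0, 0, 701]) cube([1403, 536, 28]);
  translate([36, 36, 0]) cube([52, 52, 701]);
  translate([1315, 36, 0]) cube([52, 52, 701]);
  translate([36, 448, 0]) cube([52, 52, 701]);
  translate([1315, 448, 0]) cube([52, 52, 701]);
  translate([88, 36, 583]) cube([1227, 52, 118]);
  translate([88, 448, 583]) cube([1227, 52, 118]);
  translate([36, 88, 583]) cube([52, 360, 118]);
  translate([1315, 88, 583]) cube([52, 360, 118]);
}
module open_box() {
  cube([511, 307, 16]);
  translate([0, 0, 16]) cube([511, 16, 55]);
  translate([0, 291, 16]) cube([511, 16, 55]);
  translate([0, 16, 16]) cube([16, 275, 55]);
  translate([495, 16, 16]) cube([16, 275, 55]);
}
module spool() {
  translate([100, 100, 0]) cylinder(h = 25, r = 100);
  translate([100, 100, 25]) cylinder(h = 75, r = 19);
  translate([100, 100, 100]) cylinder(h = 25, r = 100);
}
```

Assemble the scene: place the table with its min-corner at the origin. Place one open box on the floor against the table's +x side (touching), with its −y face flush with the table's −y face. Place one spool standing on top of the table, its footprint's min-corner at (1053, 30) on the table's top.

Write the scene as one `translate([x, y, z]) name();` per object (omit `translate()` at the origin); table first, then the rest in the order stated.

table();
translate([1403, 0, 0]) open_box();
translate([1053, 30, 729]) spool();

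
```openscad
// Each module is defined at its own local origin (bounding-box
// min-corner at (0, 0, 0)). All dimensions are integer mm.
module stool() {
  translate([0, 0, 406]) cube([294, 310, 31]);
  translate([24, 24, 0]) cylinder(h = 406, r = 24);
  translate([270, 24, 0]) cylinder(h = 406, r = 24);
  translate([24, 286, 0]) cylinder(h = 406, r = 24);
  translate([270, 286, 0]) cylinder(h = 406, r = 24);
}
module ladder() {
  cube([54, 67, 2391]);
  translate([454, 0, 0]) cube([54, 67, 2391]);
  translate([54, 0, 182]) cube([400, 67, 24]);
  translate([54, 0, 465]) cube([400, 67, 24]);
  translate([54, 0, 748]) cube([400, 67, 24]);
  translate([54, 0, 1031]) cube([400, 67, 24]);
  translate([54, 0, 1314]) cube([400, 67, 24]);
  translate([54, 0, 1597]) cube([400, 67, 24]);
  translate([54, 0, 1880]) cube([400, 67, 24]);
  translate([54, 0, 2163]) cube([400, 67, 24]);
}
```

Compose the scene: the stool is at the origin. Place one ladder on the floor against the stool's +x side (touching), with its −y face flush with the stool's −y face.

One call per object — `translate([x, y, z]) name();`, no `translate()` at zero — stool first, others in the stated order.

stool();
translate([294, 0, 0]) ladder();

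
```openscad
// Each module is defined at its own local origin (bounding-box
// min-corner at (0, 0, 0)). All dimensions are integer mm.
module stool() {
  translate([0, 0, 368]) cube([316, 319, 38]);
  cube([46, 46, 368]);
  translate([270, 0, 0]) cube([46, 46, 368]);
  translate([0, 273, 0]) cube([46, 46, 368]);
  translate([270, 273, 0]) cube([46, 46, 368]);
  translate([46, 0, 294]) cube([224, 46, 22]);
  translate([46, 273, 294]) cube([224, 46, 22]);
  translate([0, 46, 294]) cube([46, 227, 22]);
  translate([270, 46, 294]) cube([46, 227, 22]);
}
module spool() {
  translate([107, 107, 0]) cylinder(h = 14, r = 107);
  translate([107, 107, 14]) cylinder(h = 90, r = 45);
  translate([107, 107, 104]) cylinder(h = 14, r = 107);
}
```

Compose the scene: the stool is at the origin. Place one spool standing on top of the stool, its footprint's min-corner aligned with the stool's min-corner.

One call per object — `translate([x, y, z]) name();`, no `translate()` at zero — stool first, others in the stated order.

stool();
translate([0, 0, 406]) spool();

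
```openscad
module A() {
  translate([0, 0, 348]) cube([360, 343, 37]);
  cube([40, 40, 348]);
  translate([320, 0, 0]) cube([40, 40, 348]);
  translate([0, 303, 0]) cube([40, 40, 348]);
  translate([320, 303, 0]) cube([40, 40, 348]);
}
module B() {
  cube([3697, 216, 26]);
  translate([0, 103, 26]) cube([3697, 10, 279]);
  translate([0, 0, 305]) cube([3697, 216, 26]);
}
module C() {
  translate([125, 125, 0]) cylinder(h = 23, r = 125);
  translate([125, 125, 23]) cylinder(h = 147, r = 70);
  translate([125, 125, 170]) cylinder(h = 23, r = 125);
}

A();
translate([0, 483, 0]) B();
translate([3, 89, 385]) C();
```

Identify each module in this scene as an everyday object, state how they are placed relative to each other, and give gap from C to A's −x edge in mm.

The spool's min-x is at 3; the stool's min-x is 0; gap = 3 mm.

A is a stool. B is an I-beam. C is a spool. The I-beam is on the floor beside the stool on its +y side. The spool is on top of the stool. The gap from the spool to the stool's −x edge is 3 mm.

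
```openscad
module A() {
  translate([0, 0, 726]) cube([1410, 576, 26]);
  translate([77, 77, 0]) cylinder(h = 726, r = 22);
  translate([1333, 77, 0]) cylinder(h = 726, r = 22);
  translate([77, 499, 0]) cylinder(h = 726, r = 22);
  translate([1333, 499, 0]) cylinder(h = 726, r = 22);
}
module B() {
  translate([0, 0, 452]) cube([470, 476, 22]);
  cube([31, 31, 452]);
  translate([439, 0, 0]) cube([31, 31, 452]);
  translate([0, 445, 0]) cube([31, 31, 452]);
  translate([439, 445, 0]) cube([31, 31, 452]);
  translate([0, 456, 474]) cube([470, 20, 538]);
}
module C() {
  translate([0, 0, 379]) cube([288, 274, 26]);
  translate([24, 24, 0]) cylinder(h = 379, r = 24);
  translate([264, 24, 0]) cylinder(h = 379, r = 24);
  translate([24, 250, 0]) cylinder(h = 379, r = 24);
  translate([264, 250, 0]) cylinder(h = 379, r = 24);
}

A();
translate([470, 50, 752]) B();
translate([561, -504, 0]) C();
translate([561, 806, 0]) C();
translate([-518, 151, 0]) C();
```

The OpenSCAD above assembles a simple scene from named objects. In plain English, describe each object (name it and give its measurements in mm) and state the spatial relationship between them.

A is a rectangular dining table. The top is 1410×576×26 mm with its upper surface at z = 752 mm. It stands on four round legs of 44 mm diameter, each leg's bounding box inset 55 mm from the nearest pair of top edges, running from the floor to the underside of the top.

B is a chair. The seat is a 470×476×22 mm slab with its top at z = 474 mm, on four 31×31 mm corner legs (flush with the seat edges, standing on z = 0). A flat backrest 20 mm thick, 538 mm tall, spans the full seat width and rises from the seat top along its +y edge, rear face flush with the rear of the seat.

C is a simple wooden stool: a rectangular seat 288 mm (x) by 274 mm (y), 26 mm thick, top face at z = 405 mm, on four round legs, each 48 mm in diameter. The legs rest on z = 0, each leg's axis is inset half a diameter from the nearest pair of seat edges (so the leg's bounding box is flush with the corner).

The chair is on top of the table, centred. Three stools sit around the table at the −y, +y, −x sides.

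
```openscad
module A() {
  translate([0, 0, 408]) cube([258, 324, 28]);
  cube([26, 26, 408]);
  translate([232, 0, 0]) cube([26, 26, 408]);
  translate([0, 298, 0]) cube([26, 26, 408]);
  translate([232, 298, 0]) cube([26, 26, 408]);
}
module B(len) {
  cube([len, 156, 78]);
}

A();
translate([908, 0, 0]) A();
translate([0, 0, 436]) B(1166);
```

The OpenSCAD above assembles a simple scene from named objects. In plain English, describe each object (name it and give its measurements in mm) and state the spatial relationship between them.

A is a four-legged stool. The seat is a 258×324×28 mm slab whose top surface is at z = 436 mm; four square legs, each 26×26 mm in cross-section, run from the floor (z = 0) to the underside of the seat, each flush with a corner of the seat.

B is a rectangular beam 1166 mm long (x), 156 mm deep (y), 78 mm thick (z).

The beam spans the tops of two stools placed 650 mm apart, resting at z = 436 mm.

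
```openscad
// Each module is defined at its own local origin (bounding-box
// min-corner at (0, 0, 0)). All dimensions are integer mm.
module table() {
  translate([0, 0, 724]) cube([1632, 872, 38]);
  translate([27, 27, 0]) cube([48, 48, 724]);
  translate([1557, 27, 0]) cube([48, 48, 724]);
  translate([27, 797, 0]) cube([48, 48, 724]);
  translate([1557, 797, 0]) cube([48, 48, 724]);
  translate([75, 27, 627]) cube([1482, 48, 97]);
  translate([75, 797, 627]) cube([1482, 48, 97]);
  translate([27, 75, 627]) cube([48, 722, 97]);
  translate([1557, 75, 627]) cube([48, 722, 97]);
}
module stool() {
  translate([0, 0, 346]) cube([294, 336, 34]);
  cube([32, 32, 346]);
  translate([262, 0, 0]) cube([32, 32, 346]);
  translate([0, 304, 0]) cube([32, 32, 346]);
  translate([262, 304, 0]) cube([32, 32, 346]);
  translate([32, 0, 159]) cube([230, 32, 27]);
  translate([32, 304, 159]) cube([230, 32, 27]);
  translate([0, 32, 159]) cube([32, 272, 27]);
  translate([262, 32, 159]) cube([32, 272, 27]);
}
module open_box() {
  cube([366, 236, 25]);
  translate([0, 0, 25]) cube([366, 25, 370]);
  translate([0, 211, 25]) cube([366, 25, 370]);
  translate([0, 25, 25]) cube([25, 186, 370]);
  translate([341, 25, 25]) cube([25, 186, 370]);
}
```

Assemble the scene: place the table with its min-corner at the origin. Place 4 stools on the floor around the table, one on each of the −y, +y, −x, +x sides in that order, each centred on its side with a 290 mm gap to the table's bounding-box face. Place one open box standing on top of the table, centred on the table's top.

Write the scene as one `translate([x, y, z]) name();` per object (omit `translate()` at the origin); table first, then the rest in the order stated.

table();
translate([669, -626, 0]) stool();
translate([669, 1162, 0]) stool();
translate([-584, 268, 0]) stool();
translate([1922, 268, 0]) stool();
translate([633, 318, 762]) open_box();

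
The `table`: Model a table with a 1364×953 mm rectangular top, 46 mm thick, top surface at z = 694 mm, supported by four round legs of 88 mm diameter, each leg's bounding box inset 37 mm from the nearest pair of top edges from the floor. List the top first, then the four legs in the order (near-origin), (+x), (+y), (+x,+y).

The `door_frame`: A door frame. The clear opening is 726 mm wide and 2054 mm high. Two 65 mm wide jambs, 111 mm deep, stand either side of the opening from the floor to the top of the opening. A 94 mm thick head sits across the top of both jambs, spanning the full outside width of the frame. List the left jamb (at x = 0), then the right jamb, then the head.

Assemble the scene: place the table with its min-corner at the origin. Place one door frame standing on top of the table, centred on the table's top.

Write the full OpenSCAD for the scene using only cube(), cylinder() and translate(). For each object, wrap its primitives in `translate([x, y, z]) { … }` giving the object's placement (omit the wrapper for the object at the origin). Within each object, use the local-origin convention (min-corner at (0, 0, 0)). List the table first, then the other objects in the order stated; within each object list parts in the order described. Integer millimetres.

translate([0, 0, 648]) cube([1364, 953, 46]);
translate([81, 81, 0]) cylinder(h = 648, r = 44);
translate([1283, 81, 0]) cylinder(h = 648, r = 44);
translate([81, 872, 0]) cylinder(h = 648, r = 44);
translate([1283, 872, 0]) cylinder(h = 648, r = 44);
translate([254, 421, 694]) {
  cube([65, 111, 2054]);
  translate([791, 0, 0]) cube([65, 111, 2054]);
  translate([0, 0, 2054]) cube([856, 111, 94]);
}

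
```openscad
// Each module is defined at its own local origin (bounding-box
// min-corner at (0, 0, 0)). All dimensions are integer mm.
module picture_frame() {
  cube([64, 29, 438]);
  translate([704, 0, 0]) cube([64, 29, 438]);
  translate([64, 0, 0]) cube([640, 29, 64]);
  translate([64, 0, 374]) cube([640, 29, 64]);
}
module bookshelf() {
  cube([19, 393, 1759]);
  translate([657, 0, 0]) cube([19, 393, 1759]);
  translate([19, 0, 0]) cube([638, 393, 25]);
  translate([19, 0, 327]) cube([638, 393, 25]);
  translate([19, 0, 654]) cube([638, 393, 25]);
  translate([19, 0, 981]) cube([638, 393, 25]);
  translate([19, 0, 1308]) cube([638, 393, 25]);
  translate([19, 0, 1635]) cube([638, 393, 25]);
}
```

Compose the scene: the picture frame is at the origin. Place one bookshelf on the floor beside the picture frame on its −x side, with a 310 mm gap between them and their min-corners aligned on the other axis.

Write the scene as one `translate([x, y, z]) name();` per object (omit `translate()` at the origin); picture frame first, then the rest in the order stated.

picture_frame();
translate([-986, 0, 0]) bookshelf();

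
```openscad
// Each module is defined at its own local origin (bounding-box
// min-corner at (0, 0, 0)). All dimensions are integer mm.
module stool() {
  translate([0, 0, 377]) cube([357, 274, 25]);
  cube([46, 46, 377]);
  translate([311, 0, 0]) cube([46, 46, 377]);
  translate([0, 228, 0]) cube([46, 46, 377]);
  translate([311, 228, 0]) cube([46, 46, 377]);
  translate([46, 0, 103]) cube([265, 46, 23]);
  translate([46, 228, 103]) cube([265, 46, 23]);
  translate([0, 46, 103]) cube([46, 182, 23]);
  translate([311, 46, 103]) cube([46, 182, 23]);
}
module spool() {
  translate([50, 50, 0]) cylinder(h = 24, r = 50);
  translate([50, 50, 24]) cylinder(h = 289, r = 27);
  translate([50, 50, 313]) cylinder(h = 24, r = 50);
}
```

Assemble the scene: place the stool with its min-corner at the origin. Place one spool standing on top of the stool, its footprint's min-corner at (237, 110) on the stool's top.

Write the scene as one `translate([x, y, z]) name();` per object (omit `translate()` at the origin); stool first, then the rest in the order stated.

stool();
translate([237, 110, 402]) spool();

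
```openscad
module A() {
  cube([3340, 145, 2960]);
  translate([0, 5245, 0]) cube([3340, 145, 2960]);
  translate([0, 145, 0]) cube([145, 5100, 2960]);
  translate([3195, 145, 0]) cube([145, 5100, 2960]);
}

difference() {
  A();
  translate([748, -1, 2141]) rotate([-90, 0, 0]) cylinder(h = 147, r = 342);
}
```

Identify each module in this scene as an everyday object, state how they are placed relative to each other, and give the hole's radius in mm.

The subtracted cylinder has r = 342 mm.

A is a house frame. The house frame has a circular hole through its front wall. The hole's radius is 342 mm.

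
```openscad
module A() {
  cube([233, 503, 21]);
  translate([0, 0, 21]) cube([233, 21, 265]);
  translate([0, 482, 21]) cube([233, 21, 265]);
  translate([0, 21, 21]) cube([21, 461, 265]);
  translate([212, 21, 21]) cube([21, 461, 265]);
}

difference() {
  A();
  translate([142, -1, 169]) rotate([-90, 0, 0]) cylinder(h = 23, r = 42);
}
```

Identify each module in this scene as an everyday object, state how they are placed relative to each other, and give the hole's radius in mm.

The subtracted cylinder has r = 42 mm.

A is an open box. The open box has a circular hole through its front wall. The hole's radius is 42 mm.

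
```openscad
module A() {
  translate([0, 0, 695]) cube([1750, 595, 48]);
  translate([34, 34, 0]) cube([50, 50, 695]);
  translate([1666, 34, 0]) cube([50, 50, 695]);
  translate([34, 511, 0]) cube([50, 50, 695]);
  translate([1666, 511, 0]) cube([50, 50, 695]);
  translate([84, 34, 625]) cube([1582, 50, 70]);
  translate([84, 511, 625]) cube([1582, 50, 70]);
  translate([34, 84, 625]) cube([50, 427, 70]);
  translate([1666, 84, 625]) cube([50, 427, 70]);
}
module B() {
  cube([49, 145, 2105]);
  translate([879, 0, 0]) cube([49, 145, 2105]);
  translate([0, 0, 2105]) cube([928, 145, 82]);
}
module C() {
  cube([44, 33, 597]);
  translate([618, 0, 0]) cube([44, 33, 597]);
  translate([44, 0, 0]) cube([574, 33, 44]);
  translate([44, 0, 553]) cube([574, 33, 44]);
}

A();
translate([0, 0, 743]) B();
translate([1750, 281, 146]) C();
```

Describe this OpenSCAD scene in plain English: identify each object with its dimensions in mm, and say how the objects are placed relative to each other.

A is a table with a 1750×595 mm rectangular top, 48 mm thick, top surface at z = 743 mm, supported by four 50×50 mm square legs, each inset 34 mm from the nearest pair of top edges, running from the floor. Four apron rails, 50 mm thick and 70 mm tall, run between adjacent legs with their top edges flush with the underside of the top and their outer faces flush with the legs' outer faces.

B is a door frame. The clear opening is 830 mm wide and 2105 mm high. Two 49 mm wide jambs, 145 mm deep, stand either side of the opening from the floor to the top of the opening. A 82 mm thick head sits across the top of both jambs, spanning the full outside width of the frame.

C is a picture frame with a 574×509 mm rectangular opening (x by z) and a uniform 44 mm border on every side. Frame depth is 33 mm along y. It is built from two vertical stiles running the full outside height and two horizontal rails spanning the gap between the stiles.

The door frame is on top of the table. The picture frame is beside the table with their tops flush at z = 743.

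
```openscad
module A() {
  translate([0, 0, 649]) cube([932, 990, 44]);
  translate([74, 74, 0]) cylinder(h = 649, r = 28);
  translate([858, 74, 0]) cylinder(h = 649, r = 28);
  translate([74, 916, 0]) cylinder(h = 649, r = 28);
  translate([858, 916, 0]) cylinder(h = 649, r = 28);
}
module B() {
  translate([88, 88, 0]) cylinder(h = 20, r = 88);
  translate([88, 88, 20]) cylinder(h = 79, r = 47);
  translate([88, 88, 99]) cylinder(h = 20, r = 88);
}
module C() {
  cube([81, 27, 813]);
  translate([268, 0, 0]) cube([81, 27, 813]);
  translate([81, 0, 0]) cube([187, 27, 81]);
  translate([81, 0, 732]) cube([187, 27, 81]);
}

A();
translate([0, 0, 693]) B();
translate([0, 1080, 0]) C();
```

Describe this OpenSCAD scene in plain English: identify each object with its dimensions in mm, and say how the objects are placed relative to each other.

A is a table: top 932 mm (x) × 990 mm (y), 44 mm thick, upper face at z = 693 mm, on four round legs of 56 mm diameter, each leg's bounding box inset 46 mm from the nearest pair of top edges, running from z = 0 to the bottom of the top.

B is a spool: two coaxial disc flanges of radius 88 mm and thickness 20 mm, joined by a core cylinder of radius 47 mm and height 79 mm. The lower flange rests on z = 0 and the three cylinders share a vertical axis.

C is a rectangular picture frame lying in the x–z plane (depth along y). The opening is 187 mm wide (x) by 651 mm tall (z), surrounded by a border 81 mm wide on all four sides. The frame is 27 mm deep and is made of two full-height vertical stiles with two horizontal rails fitted between them.

The spool is on top of the table. The picture frame is on the floor beside the table on its +y side.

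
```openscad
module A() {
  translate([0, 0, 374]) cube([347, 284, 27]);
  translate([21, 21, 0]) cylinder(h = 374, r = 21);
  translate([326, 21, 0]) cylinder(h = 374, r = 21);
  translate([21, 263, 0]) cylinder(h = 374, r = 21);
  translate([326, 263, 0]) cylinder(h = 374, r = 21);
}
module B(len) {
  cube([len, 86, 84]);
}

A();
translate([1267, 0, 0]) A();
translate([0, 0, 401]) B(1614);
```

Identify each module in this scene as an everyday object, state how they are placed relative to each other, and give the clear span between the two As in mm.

Second stool starts at x = 1267; first ends at x = 347; clear span = 1267 − 347 = 920 mm.

A is a stool. B is a beam. A beam spans the tops of two stools. The clear span between the two stools is 920 mm.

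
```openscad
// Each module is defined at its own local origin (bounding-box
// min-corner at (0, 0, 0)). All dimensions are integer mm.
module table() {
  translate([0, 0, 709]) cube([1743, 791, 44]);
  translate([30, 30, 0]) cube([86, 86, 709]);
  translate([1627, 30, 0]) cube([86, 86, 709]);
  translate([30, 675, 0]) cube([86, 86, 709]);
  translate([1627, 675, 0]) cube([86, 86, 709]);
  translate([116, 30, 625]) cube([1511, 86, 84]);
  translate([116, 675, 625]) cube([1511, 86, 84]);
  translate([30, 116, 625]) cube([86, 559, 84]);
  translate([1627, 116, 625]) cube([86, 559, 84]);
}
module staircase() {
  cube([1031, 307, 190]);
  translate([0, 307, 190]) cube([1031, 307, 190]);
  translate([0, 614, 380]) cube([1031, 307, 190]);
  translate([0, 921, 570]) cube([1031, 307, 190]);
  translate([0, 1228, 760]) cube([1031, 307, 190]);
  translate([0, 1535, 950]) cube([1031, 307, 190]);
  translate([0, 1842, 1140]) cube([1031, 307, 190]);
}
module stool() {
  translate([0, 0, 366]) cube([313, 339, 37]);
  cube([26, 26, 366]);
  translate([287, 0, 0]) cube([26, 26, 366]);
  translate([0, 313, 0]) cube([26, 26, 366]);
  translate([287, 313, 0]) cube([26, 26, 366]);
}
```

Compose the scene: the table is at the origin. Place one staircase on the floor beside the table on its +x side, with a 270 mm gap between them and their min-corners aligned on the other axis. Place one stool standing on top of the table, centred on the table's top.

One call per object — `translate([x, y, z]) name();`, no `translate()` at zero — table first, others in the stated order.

table();
translate([2013, 0, 0]) staircase();
translate([715, 226, 753]) stool();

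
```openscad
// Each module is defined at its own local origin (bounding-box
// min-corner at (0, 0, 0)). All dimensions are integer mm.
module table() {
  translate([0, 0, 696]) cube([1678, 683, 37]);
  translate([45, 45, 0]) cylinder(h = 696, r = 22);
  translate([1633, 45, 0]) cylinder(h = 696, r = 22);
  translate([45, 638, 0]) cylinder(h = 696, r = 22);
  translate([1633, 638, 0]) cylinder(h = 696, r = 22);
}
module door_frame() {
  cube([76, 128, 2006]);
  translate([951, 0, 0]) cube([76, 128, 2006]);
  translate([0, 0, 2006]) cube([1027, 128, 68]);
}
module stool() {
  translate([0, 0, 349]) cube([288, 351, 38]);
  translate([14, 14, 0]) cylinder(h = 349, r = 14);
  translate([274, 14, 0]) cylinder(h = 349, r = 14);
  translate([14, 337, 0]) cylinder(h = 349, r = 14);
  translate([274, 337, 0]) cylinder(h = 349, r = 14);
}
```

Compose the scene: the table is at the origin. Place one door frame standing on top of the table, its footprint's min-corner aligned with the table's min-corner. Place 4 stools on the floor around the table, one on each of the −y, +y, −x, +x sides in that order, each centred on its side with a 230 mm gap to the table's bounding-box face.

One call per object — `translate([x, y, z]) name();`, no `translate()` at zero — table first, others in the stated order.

table();
translate([0, 0, 733]) door_frame();
translate([695, -581, 0]) stool();
translate([695, 913, 0]) stool();
translate([-518, 166, 0]) stool();
translate([1908, 166, 0]) stool();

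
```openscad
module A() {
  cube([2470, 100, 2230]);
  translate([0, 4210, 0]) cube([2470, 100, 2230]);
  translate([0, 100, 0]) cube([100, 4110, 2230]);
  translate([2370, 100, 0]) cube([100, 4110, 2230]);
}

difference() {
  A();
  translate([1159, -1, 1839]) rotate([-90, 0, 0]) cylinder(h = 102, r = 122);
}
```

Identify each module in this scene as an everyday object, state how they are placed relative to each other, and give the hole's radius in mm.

A is a house frame. The house frame has a circular hole through its front wall. The hole's radius is 122 mm.

The subtracted cylinder has r = 122 mm.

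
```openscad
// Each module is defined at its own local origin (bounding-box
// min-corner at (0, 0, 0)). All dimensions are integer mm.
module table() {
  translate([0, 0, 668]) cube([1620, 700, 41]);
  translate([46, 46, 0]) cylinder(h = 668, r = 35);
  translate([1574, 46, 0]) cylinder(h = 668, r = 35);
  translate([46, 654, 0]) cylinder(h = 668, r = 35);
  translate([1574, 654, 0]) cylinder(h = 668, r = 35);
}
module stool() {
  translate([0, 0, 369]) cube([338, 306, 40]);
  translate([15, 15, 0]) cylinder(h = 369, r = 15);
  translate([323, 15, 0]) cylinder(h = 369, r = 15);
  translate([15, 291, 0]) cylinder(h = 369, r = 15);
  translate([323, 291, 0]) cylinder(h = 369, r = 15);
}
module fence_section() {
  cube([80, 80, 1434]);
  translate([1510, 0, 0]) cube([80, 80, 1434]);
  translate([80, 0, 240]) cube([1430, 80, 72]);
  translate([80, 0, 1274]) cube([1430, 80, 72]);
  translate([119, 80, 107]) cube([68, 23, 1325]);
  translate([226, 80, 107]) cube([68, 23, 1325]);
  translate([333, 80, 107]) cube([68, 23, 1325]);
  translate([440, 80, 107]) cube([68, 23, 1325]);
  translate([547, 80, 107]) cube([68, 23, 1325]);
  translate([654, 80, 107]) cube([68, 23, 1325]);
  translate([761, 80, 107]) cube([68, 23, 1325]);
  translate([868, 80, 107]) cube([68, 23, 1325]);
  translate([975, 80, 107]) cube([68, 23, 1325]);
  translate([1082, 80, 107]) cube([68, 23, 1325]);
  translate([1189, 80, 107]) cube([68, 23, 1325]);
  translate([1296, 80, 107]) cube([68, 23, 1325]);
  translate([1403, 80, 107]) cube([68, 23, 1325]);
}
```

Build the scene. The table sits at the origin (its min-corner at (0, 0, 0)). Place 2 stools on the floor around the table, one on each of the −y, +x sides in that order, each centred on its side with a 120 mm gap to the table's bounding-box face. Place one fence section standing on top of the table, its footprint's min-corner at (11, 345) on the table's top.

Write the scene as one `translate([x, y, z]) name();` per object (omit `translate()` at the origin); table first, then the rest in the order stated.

table();
translate([641, -426, 0]) stool();
translate([1740, 197, 0]) stool();
translate([11, 345, 709]) fence_section();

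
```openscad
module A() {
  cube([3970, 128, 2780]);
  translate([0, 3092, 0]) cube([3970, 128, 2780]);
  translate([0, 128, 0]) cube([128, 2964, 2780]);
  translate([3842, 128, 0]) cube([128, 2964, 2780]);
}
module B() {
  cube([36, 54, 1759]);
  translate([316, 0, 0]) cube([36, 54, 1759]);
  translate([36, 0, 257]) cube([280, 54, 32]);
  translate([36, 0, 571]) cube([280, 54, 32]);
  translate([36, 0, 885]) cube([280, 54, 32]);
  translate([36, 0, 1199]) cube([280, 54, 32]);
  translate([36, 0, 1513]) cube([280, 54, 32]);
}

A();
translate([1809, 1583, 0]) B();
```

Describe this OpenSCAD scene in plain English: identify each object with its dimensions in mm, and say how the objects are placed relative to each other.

A is a box-shaped house frame (walls only): outside footprint 3970×3220 mm, wall height 2780 mm, wall thickness 128 mm. The two y-facing walls run the full x-width; the two x-facing walls fit between the inner faces of the y-facing walls.

B is a straight ladder. Two 36×54 mm vertical rails, 1759 mm tall, stand 352 mm apart (outside-to-outside) with their front faces coplanar on the −y side. 5 rungs, each 54 mm deep and 32 mm tall, span between the inner faces of the rails, front faces flush with the rails. The lowest rung's underside is at z = 257 mm and rungs are spaced 314 mm apart (underside to underside).

The ladder sits inside the house frame, centred.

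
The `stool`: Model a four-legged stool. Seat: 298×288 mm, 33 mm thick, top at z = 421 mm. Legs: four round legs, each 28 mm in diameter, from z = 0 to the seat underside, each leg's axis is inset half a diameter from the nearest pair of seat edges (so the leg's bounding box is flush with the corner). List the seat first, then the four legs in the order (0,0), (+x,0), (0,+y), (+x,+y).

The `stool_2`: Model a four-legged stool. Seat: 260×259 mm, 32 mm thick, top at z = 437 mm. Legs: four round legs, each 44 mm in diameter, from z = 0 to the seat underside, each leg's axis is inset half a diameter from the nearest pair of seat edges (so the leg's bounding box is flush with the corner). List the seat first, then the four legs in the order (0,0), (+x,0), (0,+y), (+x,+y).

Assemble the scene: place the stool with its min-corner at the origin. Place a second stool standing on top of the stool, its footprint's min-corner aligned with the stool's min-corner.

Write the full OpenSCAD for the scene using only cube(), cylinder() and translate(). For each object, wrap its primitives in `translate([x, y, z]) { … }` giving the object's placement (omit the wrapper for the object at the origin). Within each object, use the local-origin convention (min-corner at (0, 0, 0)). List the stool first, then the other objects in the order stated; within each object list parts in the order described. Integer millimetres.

translate([0, 0, 388]) cube([298, 288, 33]);
translate([14, 14, 0]) cylinder(h = 388, r = 14);
translate([284, 14, 0]) cylinder(h = 388, r = 14);
translate([14, 274, 0]) cylinder(h = 388, r = 14);
translate([284, 274, 0]) cylinder(h = 388, r = 14);
translate([0, 0, 421]) {
  translate([0, 0, 405]) cube([260, 259, 32]);
  translate([22, 22, 0]) cylinder(h = 405, r = 22);
  translate([238, 22, 0]) cylinder(h = 405, r = 22);
  translate([22, 237, 0]) cylinder(h = 405, r = 22);
  translate([238, 237, 0]) cylinder(h = 405, r = 22);
}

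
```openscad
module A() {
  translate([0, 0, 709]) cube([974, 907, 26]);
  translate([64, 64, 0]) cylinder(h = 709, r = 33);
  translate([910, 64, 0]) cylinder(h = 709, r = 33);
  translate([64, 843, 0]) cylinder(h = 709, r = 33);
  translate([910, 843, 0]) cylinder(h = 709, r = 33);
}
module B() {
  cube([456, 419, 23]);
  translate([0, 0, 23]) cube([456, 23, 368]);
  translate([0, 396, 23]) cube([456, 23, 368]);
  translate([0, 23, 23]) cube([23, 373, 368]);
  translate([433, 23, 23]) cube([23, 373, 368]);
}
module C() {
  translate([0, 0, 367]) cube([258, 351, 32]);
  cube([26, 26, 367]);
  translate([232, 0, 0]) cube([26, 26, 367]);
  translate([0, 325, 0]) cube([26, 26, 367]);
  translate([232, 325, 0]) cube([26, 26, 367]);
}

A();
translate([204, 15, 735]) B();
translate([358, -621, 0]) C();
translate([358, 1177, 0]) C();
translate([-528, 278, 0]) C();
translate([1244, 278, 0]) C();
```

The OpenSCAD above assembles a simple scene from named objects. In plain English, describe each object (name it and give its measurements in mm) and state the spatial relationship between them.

A is a rectangular dining table. The top is 974×907×26 mm with its upper surface at z = 735 mm. It stands on four round legs of 66 mm diameter, each leg's bounding box inset 31 mm from the nearest pair of top edges, running from the floor to the underside of the top.

B is an open storage box with external size 456×419×391 mm and wall thickness 23 mm (the base is also 23 mm thick). The base covers the whole footprint; the four walls stand on the base, with the y-facing walls full-width and the x-facing walls fitting between their inner faces.

C is a four-legged stool. The seat is a 258×351×32 mm slab whose top surface is at z = 399 mm; four square legs, each 26×26 mm in cross-section, run from the floor (z = 0) to the underside of the seat, each flush with a corner of the seat.

The open box is on top of the table. Four stools sit around the table at the −y, +y, −x, +x sides.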